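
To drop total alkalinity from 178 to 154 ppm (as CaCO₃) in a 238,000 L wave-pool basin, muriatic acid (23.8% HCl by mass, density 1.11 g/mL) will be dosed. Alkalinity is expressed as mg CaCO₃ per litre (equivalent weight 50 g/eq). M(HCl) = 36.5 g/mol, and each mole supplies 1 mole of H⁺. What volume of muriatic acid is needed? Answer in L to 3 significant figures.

15.8 L

Alkalinity to neutralize: (178 − 154) = 24 mg/L as CaCO₃ × 238,000 L = 5712 g as CaCO₃.
Equivalents of H⁺ required: 5712 ÷ 50 g/eq = 114.2 eq = 114.2 mol HCl.
Mass of HCl: 114.2 × 36.5 = 4170 g.
Mass of 23.8% solution: 4170 / 0.238 = 17,520 g.
Volume: 17,520 g ÷ 1.11 g/mL = 15,780 mL.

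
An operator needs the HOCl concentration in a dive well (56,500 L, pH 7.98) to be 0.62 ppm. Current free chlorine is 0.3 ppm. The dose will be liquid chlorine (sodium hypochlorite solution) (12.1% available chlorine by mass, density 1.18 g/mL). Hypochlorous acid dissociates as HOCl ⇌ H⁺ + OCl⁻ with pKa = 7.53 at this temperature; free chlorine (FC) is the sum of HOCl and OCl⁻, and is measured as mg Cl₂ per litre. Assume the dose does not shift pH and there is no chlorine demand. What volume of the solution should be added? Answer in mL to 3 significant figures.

[OCl⁻]/[HOCl] = 10^(pH − pKa) = 10^(7.98 − 7.53) = 2.818; fraction as HOCl = 1/(1 + 2.818) = 0.2619.
Free chlorine required for 0.62 ppm HOCl: 0.62 / 0.2619 = 2.367 ppm.
FC to add: 2.367 − 0.3 = 2.067 mg/L as Cl₂.
Cl₂ equivalent: 2.067 mg/L × 56,500 L = 116.8 g.
Product at 12.1% available Cl: 116.8 / 0.121 = 965.4 g.
Volume: 965.4 g ÷ 1.18 g/mL = 818.1 mL.

818 mL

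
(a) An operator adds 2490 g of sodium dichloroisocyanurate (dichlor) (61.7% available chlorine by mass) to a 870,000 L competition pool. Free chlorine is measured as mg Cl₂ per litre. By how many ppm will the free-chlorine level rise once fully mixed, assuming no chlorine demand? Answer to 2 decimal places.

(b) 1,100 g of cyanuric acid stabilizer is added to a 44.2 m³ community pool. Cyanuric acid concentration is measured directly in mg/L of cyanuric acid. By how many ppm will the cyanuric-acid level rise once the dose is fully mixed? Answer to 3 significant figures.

(a) Available chlorine delivered: 2490 g × 0.617 = 1536 g as Cl₂.
(a) Concentration rise: 1536 g / 870,000 L = 1.766 mg/L = 1.77 ppm.

(b) Volume: 44.2 m³ = 44,200 L.
(b) Rise: 1,100 g / 44,200 L × 1000 = 24.89 mg/L.

(a) 1.77 ppm; (b) 24.9 ppm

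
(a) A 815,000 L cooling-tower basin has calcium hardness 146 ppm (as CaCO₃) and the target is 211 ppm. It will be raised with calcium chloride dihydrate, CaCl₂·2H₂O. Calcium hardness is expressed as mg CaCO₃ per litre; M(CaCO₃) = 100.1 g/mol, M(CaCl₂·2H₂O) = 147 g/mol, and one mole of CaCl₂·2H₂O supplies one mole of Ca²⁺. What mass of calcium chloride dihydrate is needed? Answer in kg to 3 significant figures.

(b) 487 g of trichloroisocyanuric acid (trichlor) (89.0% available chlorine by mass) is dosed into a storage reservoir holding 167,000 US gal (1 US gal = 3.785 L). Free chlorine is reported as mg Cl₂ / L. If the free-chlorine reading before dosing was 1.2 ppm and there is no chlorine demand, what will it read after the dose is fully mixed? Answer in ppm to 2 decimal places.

(a) 77.8 kg; (b) 1.89 ppm

(a) Hardness to add: (211 − 146) = 65 mg/L as CaCO₃ × 815,000 L = 52,980 g as CaCO₃.
(a) Moles of Ca²⁺ (1 mol Ca²⁺ ≡ 1 mol CaCO₃): 52,980 / 100.1 g/mol = 529.2 mol.
(a) Mass of CaCl₂·2H₂O: 529.2 × 147 = 77,800 g.

(b) Volume: 167,000 US gal × 3.785 L/gal = 632,095 L.
(b) Available chlorine delivered: 487 g × 0.89 = 433.4 g as Cl₂.
(b) Concentration rise: 433.4 g / 632,095 L = 0.6857 mg/L = 0.69 ppm.
(b) Final FC: 1.2 + 0.69 = 1.89 ppm.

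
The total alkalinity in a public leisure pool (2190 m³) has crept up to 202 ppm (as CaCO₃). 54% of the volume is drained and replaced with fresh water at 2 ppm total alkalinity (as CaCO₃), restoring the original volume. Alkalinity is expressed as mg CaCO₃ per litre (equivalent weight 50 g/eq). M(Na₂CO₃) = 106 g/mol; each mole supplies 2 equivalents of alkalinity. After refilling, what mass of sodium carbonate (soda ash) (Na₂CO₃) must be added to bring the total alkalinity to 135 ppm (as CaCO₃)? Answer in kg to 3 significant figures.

95.2 kg

Volume: 2190 m³ = 2,190,000 L.
After draining 54% and refilling: 202 × 0.46 + 2 × 0.54 = 94 ppm.
Deficit to target: 135 − 94 = 41 mg/L.
As CaCO₃: 41 mg/L × 2,190,000 L = 89,790 g; ÷ 50 g/eq ÷ 2 = 897.9 mol Na₂CO₃.
Mass: 897.9 × 106 = 95,180 g.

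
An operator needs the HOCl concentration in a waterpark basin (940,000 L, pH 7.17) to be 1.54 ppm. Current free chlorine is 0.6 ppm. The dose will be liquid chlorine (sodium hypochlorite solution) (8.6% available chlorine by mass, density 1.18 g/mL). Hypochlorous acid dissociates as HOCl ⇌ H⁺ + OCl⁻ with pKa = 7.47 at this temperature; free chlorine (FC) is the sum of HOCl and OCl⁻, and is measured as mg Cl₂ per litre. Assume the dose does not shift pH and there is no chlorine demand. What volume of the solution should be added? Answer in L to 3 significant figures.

15.9 L

[OCl⁻]/[HOCl] = 10^(pH − pKa) = 10^(7.17 − 7.47) = 0.5012; fraction as HOCl = 1/(1 + 0.5012) = 0.6661.
Free chlorine required for 1.54 ppm HOCl: 1.54 / 0.6661 = 2.312 ppm.
FC to add: 2.312 − 0.6 = 1.712 mg/L as Cl₂.
Cl₂ equivalent: 1.712 mg/L × 940,000 L = 1609 g.
Product at 8.6% available Cl: 1609 / 0.086 = 18,710 g.
Volume: 18,710 g ÷ 1.18 g/mL = 15,860 mL.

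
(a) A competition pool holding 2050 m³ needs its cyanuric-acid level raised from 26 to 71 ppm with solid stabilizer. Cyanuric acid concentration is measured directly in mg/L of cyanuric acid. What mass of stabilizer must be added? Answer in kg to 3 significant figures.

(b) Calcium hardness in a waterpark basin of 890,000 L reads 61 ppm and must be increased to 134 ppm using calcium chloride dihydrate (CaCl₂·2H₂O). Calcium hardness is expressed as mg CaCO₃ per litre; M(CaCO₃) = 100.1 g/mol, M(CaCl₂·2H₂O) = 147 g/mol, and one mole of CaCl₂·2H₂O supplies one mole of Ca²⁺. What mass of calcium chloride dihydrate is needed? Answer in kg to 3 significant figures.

(a) 92.2 kg; (b) 95.4 kg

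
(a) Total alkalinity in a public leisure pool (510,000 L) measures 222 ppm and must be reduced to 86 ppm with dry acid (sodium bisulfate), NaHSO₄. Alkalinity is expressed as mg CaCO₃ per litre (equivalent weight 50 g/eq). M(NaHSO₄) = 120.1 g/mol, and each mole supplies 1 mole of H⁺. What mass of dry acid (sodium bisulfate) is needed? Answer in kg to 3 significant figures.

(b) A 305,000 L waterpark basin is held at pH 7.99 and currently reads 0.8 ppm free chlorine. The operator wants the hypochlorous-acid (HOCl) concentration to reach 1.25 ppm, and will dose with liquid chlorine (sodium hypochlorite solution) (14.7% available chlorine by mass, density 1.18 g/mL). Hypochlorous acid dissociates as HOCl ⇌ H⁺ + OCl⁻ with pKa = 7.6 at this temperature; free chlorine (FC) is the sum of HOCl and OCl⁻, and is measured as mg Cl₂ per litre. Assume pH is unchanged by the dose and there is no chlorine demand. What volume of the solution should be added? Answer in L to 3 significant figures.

(a) 167 kg; (b) 6.19 L

(a) Alkalinity to neutralize: (222 − 86) = 136 mg/L as CaCO₃ × 510,000 L = 69,360 g as CaCO₃.
(a) Equivalents of H⁺ required: 69,360 ÷ 50 g/eq = 1387 eq = 1387 mol NaHSO₄.
(a) Mass of NaHSO₄: 1387 × 120.1 = 166,600 g.

(b) [OCl⁻]/[HOCl] = 10^(pH − pKa) = 10^(7.99 − 7.6) = 2.455; fraction as HOCl = 1/(1 + 2.455) = 0.2895.
(b) Free chlorine required for 1.25 ppm HOCl: 1.25 / 0.2895 = 4.318 ppm.
(b) FC to add: 4.318 − 0.8 = 3.518 mg/L as Cl₂.
(b) Cl₂ equivalent: 3.518 mg/L × 305,000 L = 1073 g.
(b) Product at 14.7% available Cl: 1073 / 0.147 = 7300 g.
(b) Volume: 7300 g ÷ 1.18 g/mL = 6186 mL.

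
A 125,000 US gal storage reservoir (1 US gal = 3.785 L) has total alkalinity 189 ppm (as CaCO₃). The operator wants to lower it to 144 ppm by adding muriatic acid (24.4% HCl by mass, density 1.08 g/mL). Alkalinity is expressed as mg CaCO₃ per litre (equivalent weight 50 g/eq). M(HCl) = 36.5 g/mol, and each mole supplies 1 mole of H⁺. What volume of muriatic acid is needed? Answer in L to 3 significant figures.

59.0 L

Volume: 125,000 US gal × 3.785 L/gal = 473,125 L.
Alkalinity to neutralize: (189 − 144) = 45 mg/L as CaCO₃ × 473,125 L = 21,290 g as CaCO₃.
Equivalents of H⁺ required: 21,290 ÷ 50 g/eq = 425.8 eq = 425.8 mol HCl.
Mass of HCl: 425.8 × 36.5 = 15,540 g.
Mass of 24.4% solution: 15,540 / 0.244 = 63,700 g.
Volume: 63,700 g ÷ 1.08 g/mL = 58,980 mL.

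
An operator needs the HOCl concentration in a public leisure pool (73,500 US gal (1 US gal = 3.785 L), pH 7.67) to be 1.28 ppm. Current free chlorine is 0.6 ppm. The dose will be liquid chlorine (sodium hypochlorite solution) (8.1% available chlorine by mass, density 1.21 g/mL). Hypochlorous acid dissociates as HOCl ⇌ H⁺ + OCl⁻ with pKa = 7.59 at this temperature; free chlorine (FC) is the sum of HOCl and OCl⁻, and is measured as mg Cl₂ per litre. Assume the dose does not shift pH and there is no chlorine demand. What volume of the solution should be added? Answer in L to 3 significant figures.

6.30 L

Volume: 73,500 US gal × 3.785 L/gal = 278,198 L.
[OCl⁻]/[HOCl] = 10^(pH − pKa) = 10^(7.67 − 7.59) = 1.202; fraction as HOCl = 1/(1 + 1.202) = 0.4541.
Free chlorine required for 1.28 ppm HOCl: 1.28 / 0.4541 = 2.819 ppm.
FC to add: 2.819 − 0.6 = 2.219 mg/L as Cl₂.
Cl₂ equivalent: 2.219 mg/L × 278,198 L = 617.3 g.
Product at 8.1% available Cl: 617.3 / 0.081 = 7621 g.
Volume: 7621 g ÷ 1.21 g/mL = 6298 mL.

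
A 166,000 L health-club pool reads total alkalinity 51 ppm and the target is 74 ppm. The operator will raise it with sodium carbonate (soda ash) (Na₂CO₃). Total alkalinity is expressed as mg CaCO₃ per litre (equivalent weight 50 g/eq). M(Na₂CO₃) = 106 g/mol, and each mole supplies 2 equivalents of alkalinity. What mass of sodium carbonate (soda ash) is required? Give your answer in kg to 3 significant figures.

4.05 kg

Alkalinity to add: (74 − 51) = 23 mg/L as CaCO₃ × 166,000 L = 3818 g as CaCO₃.
Equivalents: 3818 g ÷ 50 g/eq = 76.36 eq.
Each mole of Na₂CO₃ supplies 2 eq, so 76.36 / 2 = 38.18 mol.
Mass: 38.18 mol × 106 g/mol = 4047 g.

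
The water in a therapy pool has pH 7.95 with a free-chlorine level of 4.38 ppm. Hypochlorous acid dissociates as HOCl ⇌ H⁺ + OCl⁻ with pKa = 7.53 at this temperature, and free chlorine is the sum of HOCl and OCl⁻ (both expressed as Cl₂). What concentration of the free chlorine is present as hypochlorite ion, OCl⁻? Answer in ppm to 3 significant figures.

[OCl⁻]/[HOCl] = 10^(pH − pKa) = 10^(7.95 − 7.53) = 10^0.42 = 2.63.
Fraction as HOCl = 1 / (1 + 2.63) = 0.2755.
OCl⁻ = (1 − 0.2755) × 4.38 ppm = 3.173 ppm.

3.17 ppm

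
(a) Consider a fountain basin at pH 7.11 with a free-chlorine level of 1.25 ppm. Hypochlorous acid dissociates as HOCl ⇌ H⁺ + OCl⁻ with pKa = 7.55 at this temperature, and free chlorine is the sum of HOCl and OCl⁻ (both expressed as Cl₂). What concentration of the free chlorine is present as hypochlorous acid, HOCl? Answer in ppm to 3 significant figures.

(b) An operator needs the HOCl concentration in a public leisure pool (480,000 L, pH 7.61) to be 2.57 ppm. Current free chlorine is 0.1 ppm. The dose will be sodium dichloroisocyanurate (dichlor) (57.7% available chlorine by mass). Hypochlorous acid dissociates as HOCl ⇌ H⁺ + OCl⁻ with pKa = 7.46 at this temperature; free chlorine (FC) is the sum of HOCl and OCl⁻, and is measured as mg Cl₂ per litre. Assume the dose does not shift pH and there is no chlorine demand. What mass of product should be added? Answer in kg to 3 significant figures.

(a) 0.917 ppm; (b) 5.07 kg

(a) [OCl⁻]/[HOCl] = 10^(pH − pKa) = 10^(7.11 − 7.55) = 10^-0.44 = 0.3631.
(a) Fraction as HOCl = 1 / (1 + 0.3631) = 0.7336.
(a) HOCl = 0.7336 × 1.25 ppm = 0.917 ppm.

(b) [OCl⁻]/[HOCl] = 10^(pH − pKa) = 10^(7.61 − 7.46) = 1.413; fraction as HOCl = 1/(1 + 1.413) = 0.4145.
(b) Free chlorine required for 2.57 ppm HOCl: 2.57 / 0.4145 = 6.2 ppm.
(b) FC to add: 6.2 − 0.1 = 6.1 mg/L as Cl₂.
(b) Cl₂ equivalent: 6.1 mg/L × 480,000 L = 2928 g.
(b) Product at 57.7% available Cl: 2928 / 0.577 = 5075 g.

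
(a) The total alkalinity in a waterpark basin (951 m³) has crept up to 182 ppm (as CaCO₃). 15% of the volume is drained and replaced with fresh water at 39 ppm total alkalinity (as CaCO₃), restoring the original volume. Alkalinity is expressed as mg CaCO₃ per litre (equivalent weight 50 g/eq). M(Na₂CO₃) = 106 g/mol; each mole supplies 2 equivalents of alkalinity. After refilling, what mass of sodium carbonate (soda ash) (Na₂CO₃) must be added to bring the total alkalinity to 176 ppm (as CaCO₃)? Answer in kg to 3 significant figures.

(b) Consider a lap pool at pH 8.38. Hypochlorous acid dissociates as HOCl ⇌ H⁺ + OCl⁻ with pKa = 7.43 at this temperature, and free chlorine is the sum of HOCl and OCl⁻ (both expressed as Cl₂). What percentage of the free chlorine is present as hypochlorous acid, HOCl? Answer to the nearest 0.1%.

(a) Volume: 951 m³ = 951,000 L.
(a) After draining 15% and refilling: 182 × 0.85 + 39 × 0.15 = 160.55 ppm.
(a) Deficit to target: 176 − 160.55 = 15.45 mg/L.
(a) As CaCO₃: 15.45 mg/L × 951,000 L = 14,690 g; ÷ 50 g/eq ÷ 2 = 146.9 mol Na₂CO₃.
(a) Mass: 146.9 × 106 = 15,570 g.

(b) [OCl⁻]/[HOCl] = 10^(pH − pKa) = 10^(8.38 − 7.43) = 10^0.95 = 8.913.
(b) Fraction as HOCl = 1 / (1 + 8.913) = 0.1009.

(a) 15.6 kg; (b) 10.1%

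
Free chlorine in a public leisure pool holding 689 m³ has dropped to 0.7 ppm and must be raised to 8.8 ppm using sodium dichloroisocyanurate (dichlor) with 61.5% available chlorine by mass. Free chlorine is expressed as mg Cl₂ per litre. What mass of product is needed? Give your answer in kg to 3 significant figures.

9.07 kg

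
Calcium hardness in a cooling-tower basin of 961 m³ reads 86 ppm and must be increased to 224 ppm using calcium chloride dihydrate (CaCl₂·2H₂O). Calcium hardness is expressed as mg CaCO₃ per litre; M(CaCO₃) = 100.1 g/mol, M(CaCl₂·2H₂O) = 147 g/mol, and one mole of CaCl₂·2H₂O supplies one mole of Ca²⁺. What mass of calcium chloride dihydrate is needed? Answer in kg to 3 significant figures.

Volume: 961 m³ = 961,000 L.
Hardness to add: (224 − 86) = 138 mg/L as CaCO₃ × 961,000 L = 132,600 g as CaCO₃.
Moles of Ca²⁺ (1 mol Ca²⁺ ≡ 1 mol CaCO₃): 132,600 / 100.1 g/mol = 1325 mol.
Mass of CaCl₂·2H₂O: 1325 × 147 = 194,800 g.

195 kg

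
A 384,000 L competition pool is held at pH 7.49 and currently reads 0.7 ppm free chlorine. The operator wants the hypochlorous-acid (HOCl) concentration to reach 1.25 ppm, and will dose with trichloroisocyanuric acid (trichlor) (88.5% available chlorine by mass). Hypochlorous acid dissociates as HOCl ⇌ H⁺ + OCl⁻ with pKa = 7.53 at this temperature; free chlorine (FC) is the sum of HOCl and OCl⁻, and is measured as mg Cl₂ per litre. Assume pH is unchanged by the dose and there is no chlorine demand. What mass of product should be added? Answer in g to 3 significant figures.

733 g

[OCl⁻]/[HOCl] = 10^(pH − pKa) = 10^(7.49 − 7.53) = 0.912; fraction as HOCl = 1/(1 + 0.912) = 0.523.
Free chlorine required for 1.25 ppm HOCl: 1.25 / 0.523 = 2.39 ppm.
FC to add: 2.39 − 0.7 = 1.69 mg/L as Cl₂.
Cl₂ equivalent: 1.69 mg/L × 384,000 L = 649 g.
Product at 88.5% available Cl: 649 / 0.885 = 733.3 g.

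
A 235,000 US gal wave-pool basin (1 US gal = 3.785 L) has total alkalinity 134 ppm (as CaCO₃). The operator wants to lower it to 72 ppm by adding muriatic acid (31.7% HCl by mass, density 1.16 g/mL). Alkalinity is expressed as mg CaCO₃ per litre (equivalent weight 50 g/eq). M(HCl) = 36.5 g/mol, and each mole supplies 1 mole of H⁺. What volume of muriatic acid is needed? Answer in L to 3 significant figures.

109 L

Volume: 235,000 US gal × 3.785 L/gal = 889,475 L.
Alkalinity to neutralize: (134 − 72) = 62 mg/L as CaCO₃ × 889,475 L = 55,150 g as CaCO₃.
Equivalents of H⁺ required: 55,150 ÷ 50 g/eq = 1103 eq = 1103 mol HCl.
Mass of HCl: 1103 × 36.5 = 40,260 g.
Mass of 31.7% solution: 40,260 / 0.317 = 127,000 g.
Volume: 127,000 g ÷ 1.16 g/mL = 109,500 mL.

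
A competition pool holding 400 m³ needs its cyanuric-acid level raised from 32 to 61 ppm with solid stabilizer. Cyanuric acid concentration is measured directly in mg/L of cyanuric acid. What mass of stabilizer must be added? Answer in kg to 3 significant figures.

11.6 kg

Volume: 400 m³ = 400,000 L.
CYA to add: (61 − 32) = 29 mg/L × 400,000 L = 11,600 g cyanuric acid.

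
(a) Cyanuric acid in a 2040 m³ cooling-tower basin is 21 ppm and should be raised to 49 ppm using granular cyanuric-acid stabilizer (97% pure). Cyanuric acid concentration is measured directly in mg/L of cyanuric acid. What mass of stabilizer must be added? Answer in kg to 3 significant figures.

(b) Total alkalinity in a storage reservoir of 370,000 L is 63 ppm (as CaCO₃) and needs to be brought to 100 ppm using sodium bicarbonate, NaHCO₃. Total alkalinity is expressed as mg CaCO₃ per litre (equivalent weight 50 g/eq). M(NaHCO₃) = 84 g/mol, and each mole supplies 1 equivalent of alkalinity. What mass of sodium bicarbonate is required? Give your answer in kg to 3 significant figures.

(a) 58.9 kg; (b) 23.0 kg

(a) Volume: 2040 m³ = 2,040,000 L.
(a) CYA to add: (49 − 21) = 28 mg/L × 2,040,000 L = 57,120 g cyanuric acid.
(a) At 97% purity: 57,120 / 0.97 = 58,890 g product.

(b) Alkalinity to add: (100 − 63) = 37 mg/L as CaCO₃ × 370,000 L = 13,690 g as CaCO₃.
(b) Equivalents: 13,690 g ÷ 50 g/eq = 273.8 eq.
(b) NaHCO₃ supplies 1 eq per mole → 273.8 mol.
(b) Mass: 273.8 mol × 84 g/mol = 23,000 g.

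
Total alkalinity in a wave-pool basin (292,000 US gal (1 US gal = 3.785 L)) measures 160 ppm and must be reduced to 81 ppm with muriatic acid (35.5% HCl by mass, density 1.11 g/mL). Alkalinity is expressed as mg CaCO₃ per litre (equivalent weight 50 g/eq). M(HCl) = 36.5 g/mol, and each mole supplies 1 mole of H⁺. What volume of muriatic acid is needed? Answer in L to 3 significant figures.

Volume: 292,000 US gal × 3.785 L/gal = 1,105,220 L.
Alkalinity to neutralize: (160 − 81) = 79 mg/L as CaCO₃ × 1,105,220 L = 87,310 g as CaCO₃.
Equivalents of H⁺ required: 87,310 ÷ 50 g/eq = 1746 eq = 1746 mol HCl.
Mass of HCl: 1746 × 36.5 = 63,740 g.
Mass of 35.5% solution: 63,740 / 0.355 = 179,500 g.
Volume: 179,500 g ÷ 1.11 g/mL = 161,800 mL.

162 L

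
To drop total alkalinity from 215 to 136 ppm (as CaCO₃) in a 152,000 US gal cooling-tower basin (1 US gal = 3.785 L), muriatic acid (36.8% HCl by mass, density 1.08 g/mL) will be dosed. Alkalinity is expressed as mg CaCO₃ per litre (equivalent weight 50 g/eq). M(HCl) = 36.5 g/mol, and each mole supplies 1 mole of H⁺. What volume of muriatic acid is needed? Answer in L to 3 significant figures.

Volume: 152,000 US gal × 3.785 L/gal = 575,320 L.
Alkalinity to neutralize: (215 − 136) = 79 mg/L as CaCO₃ × 575,320 L = 45,450 g as CaCO₃.
Equivalents of H⁺ required: 45,450 ÷ 50 g/eq = 909 eq = 909 mol HCl.
Mass of HCl: 909 × 36.5 = 33,180 g.
Mass of 36.8% solution: 33,180 / 0.368 = 90,160 g.
Volume: 90,160 g ÷ 1.08 g/mL = 83,480 mL.

83.5 L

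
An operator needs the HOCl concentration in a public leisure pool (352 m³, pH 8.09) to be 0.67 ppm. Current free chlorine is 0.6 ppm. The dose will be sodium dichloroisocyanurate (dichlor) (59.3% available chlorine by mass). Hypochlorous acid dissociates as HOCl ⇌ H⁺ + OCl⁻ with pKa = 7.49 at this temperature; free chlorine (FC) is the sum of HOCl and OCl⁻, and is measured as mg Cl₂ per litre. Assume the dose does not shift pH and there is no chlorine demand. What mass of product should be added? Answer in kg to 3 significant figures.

1.62 kg

Volume: 352 m³ = 352,000 L.
[OCl⁻]/[HOCl] = 10^(pH − pKa) = 10^(8.09 − 7.49) = 3.981; fraction as HOCl = 1/(1 + 3.981) = 0.2008.
Free chlorine required for 0.67 ppm HOCl: 0.67 / 0.2008 = 3.337 ppm.
FC to add: 3.337 − 0.6 = 2.737 mg/L as Cl₂.
Cl₂ equivalent: 2.737 mg/L × 352,000 L = 963.5 g.
Product at 59.3% available Cl: 963.5 / 0.593 = 1625 g.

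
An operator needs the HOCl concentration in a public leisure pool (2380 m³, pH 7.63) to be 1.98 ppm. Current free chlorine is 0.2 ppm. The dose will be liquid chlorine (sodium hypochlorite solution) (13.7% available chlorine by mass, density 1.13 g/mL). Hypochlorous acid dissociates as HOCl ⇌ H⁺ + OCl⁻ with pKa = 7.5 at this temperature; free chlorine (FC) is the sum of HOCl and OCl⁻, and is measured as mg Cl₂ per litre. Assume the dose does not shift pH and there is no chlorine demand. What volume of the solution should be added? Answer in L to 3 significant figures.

68.4 L

Volume: 2380 m³ = 2,380,000 L.
[OCl⁻]/[HOCl] = 10^(pH − pKa) = 10^(7.63 − 7.5) = 1.349; fraction as HOCl = 1/(1 + 1.349) = 0.4257.
Free chlorine required for 1.98 ppm HOCl: 1.98 / 0.4257 = 4.651 ppm.
FC to add: 4.651 − 0.2 = 4.451 mg/L as Cl₂.
Cl₂ equivalent: 4.451 mg/L × 2,380,000 L = 10,590 g.
Product at 13.7% available Cl: 10,590 / 0.137 = 77,320 g.
Volume: 77,320 g ÷ 1.13 g/mL = 68,430 mL.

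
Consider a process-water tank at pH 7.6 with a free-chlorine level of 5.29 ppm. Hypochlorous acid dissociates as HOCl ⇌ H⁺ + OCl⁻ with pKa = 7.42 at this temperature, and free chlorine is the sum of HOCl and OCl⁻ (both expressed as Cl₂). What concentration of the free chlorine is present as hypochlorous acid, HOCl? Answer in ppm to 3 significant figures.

2.10 ppm

[OCl⁻]/[HOCl] = 10^(pH − pKa) = 10^(7.6 − 7.42) = 10^0.18 = 1.514.
Fraction as HOCl = 1 / (1 + 1.514) = 0.3978.
HOCl = 0.3978 × 5.29 ppm = 2.105 ppm.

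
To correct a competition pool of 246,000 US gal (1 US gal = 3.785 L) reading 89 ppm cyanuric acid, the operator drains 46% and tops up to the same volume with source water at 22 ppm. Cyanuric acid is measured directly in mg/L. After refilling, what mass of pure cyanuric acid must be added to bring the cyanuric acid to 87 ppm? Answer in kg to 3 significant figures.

Volume: 246,000 US gal × 3.785 L/gal = 931,110 L.
After draining 46% and refilling: 89 × 0.54 + 22 × 0.46 = 58.18 ppm.
Deficit to target: 87 − 58.18 = 28.82 mg/L.
Mass: 28.82 mg/L × 931,110 L = 26,830 g cyanuric acid.

26.8 kg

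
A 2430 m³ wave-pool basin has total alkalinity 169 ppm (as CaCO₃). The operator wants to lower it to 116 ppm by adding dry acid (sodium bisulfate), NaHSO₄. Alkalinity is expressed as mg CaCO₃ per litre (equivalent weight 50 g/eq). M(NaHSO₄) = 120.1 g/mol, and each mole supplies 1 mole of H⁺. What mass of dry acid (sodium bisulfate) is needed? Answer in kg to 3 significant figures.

309 kg

Volume: 2430 m³ = 2,430,000 L.
Alkalinity to neutralize: (169 − 116) = 53 mg/L as CaCO₃ × 2,430,000 L = 128,800 g as CaCO₃.
Equivalents of H⁺ required: 128,800 ÷ 50 g/eq = 2576 eq = 2576 mol NaHSO₄.
Mass of NaHSO₄: 2576 × 120.1 = 309,400 g.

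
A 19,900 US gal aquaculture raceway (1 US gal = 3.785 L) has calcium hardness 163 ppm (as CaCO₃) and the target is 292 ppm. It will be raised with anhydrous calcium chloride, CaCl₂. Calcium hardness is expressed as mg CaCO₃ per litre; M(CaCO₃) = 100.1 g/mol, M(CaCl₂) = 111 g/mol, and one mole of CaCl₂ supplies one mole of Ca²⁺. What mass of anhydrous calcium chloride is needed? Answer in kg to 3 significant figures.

Volume: 19,900 US gal × 3.785 L/gal = 75,322 L.
Hardness to add: (292 − 163) = 129 mg/L as CaCO₃ × 75,322 L = 9716 g as CaCO₃.
Moles of Ca²⁺ (1 mol Ca²⁺ ≡ 1 mol CaCO₃): 9716 / 100.1 g/mol = 97.07 mol.
Mass of CaCl₂: 97.07 × 111 = 10,770 g.

10.8 kg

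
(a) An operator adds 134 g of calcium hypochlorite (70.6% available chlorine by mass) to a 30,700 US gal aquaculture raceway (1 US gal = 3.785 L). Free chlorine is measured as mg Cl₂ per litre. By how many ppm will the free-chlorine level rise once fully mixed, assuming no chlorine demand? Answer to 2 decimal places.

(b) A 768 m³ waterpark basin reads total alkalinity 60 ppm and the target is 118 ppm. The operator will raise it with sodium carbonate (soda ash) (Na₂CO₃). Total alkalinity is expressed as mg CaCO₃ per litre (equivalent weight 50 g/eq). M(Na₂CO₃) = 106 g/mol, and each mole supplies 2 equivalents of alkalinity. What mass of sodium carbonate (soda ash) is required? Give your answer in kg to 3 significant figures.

(a) 0.81 ppm; (b) 47.2 kg

(a) Volume: 30,700 US gal × 3.785 L/gal = 116,200 L.
(a) Available chlorine delivered: 134 g × 0.706 = 94.6 g as Cl₂.
(a) Concentration rise: 94.6 g / 116,200 L = 0.8142 mg/L = 0.81 ppm.

(b) Volume: 768 m³ = 768,000 L.
(b) Alkalinity to add: (118 − 60) = 58 mg/L as CaCO₃ × 768,000 L = 44,540 g as CaCO₃.
(b) Equivalents: 44,540 g ÷ 50 g/eq = 890.9 eq.
(b) Each mole of Na₂CO₃ supplies 2 eq, so 890.9 / 2 = 445.4 mol.
(b) Mass: 445.4 mol × 106 g/mol = 47,220 g.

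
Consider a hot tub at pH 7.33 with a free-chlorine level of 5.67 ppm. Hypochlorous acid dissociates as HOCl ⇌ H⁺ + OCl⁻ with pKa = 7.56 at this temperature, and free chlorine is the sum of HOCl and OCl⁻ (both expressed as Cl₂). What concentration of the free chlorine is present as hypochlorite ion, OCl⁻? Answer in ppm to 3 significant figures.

2.10 ppm

[OCl⁻]/[HOCl] = 10^(pH − pKa) = 10^(7.33 − 7.56) = 10^-0.23 = 0.5888.
Fraction as HOCl = 1 / (1 + 0.5888) = 0.6294.
OCl⁻ = (1 − 0.6294) × 5.67 ppm = 2.101 ppm.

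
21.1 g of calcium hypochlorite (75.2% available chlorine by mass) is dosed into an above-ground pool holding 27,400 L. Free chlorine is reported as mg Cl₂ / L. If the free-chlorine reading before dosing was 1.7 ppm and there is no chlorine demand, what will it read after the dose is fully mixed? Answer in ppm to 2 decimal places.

Available chlorine delivered: 21.1 g × 0.752 = 15.87 g as Cl₂.
Concentration rise: 15.87 g / 27,400 L = 0.5791 mg/L = 0.58 ppm.
Final FC: 1.7 + 0.58 = 2.28 ppm.

2.28 ppm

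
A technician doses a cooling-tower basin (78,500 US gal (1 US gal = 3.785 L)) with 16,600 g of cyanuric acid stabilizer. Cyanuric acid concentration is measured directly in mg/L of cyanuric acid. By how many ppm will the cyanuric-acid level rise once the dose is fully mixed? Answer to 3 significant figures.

Volume: 78,500 US gal × 3.785 L/gal = 297,122 L.
Rise: 16,600 g / 297,122 L × 1000 = 55.87 mg/L.

55.9 ppm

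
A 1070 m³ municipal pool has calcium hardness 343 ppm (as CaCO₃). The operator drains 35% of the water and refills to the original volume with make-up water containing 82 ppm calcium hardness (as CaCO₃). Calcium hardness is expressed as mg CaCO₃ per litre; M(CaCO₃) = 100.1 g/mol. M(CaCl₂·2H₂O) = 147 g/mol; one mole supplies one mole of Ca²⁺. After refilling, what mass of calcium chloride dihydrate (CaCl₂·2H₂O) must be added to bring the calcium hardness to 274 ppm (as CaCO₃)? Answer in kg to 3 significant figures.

35.1 kg

Volume: 1070 m³ = 1,070,000 L.
After draining 35% and refilling: 343 × 0.65 + 82 × 0.35 = 251.65 ppm.
Deficit to target: 274 − 251.65 = 22.35 mg/L.
As CaCO₃: 22.35 mg/L × 1,070,000 L = 23,910 g; ÷ 100.1 = 238.9 mol Ca²⁺.
Mass: 238.9 × 147 = 35,120 g.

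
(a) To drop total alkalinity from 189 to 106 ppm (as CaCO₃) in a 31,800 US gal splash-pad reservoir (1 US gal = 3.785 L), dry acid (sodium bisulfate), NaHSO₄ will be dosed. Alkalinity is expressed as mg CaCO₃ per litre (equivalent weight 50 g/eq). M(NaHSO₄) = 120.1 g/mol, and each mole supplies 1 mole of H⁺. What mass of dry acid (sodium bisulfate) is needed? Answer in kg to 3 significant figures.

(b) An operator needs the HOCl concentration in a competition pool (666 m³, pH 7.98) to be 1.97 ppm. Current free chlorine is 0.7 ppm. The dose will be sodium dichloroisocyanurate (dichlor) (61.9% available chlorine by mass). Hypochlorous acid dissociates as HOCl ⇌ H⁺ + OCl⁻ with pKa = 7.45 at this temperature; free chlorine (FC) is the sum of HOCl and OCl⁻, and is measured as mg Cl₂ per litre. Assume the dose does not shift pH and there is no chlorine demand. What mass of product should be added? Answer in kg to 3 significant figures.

(a) 24.0 kg; (b) 8.55 kg

(a) Volume: 31,800 US gal × 3.785 L/gal = 120,363 L.
(a) Alkalinity to neutralize: (189 − 106) = 83 mg/L as CaCO₃ × 120,363 L = 9990 g as CaCO₃.
(a) Equivalents of H⁺ required: 9990 ÷ 50 g/eq = 199.8 eq = 199.8 mol NaHSO₄.
(a) Mass of NaHSO₄: 199.8 × 120.1 = 24,000 g.

(b) Volume: 666 m³ = 666,000 L.
(b) [OCl⁻]/[HOCl] = 10^(pH − pKa) = 10^(7.98 − 7.45) = 3.388; fraction as HOCl = 1/(1 + 3.388) = 0.2279.
(b) Free chlorine required for 1.97 ppm HOCl: 1.97 / 0.2279 = 8.645 ppm.
(b) FC to add: 8.645 − 0.7 = 7.945 mg/L as Cl₂.
(b) Cl₂ equivalent: 7.945 mg/L × 666,000 L = 5292 g.
(b) Product at 61.9% available Cl: 5292 / 0.619 = 8549 g.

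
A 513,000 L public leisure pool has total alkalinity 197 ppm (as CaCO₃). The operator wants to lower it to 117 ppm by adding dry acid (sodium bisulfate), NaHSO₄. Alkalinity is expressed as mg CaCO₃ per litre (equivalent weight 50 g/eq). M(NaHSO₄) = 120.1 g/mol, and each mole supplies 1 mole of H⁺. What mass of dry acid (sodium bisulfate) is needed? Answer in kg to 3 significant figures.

Alkalinity to neutralize: (197 − 117) = 80 mg/L as CaCO₃ × 513,000 L = 41,040 g as CaCO₃.
Equivalents of H⁺ required: 41,040 ÷ 50 g/eq = 820.8 eq = 820.8 mol NaHSO₄.
Mass of NaHSO₄: 820.8 × 120.1 = 98,580 g.

98.6 kg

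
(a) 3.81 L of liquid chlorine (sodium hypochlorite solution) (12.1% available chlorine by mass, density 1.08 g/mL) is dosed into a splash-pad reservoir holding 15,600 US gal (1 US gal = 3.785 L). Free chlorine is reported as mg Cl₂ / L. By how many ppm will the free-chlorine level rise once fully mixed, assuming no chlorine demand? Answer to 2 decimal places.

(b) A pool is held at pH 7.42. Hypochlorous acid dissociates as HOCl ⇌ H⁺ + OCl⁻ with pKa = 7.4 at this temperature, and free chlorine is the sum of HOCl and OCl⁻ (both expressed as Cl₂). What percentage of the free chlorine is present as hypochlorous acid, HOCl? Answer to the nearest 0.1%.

(a) Volume: 15,600 US gal × 3.785 L/gal = 59,046 L.
(a) Mass of solution: 3.81 L × 1000 mL/L × 1.08 g/mL = 4115 g.
(a) Available chlorine delivered: 4115 g × 0.121 = 497.9 g as Cl₂.
(a) Concentration rise: 497.9 g / 59,046 L = 8.432 mg/L = 8.43 ppm.

(b) [OCl⁻]/[HOCl] = 10^(pH − pKa) = 10^(7.42 − 7.4) = 10^0.02 = 1.047.
(b) Fraction as HOCl = 1 / (1 + 1.047) = 0.4885.

(a) 8.43 ppm; (b) 48.8%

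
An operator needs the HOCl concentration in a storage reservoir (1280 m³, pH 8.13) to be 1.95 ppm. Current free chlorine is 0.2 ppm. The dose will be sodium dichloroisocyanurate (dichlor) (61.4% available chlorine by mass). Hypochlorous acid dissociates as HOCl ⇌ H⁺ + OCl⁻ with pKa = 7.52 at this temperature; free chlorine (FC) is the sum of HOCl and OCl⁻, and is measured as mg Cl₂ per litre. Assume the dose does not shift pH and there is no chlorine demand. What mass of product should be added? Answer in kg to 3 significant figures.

20.2 kg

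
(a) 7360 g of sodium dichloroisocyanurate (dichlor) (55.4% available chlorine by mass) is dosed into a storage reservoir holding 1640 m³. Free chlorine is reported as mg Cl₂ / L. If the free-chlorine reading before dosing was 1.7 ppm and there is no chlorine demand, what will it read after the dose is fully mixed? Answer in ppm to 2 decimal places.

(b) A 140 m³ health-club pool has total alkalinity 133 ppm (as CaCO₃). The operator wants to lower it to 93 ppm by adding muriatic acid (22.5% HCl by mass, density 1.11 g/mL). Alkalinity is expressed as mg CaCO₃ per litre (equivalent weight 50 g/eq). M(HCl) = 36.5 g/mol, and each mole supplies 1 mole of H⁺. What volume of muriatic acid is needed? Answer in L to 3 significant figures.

(a) 4.19 ppm; (b) 16.4 L

(a) Volume: 1640 m³ = 1,640,000 L.
(a) Available chlorine delivered: 7360 g × 0.554 = 4077 g as Cl₂.
(a) Concentration rise: 4077 g / 1,640,000 L = 2.486 mg/L = 2.49 ppm.
(a) Final FC: 1.7 + 2.49 = 4.19 ppm.

(b) Volume: 140 m³ = 140,000 L.
(b) Alkalinity to neutralize: (133 − 93) = 40 mg/L as CaCO₃ × 140,000 L = 5600 g as CaCO₃.
(b) Equivalents of H⁺ required: 5600 ÷ 50 g/eq = 112 eq = 112 mol HCl.
(b) Mass of HCl: 112 × 36.5 = 4088 g.
(b) Mass of 22.5% solution: 4088 / 0.225 = 18,170 g.
(b) Volume: 18,170 g ÷ 1.11 g/mL = 16,370 mL.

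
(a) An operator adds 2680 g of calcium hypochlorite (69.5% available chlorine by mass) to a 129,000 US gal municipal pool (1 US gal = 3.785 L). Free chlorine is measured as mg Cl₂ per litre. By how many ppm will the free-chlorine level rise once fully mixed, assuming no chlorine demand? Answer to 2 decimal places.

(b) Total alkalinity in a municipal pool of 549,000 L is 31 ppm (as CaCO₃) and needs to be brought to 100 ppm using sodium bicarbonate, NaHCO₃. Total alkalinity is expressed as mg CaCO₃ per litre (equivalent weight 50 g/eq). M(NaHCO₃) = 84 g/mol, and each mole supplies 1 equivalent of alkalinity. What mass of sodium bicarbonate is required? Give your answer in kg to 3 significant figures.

(a) Volume: 129,000 US gal × 3.785 L/gal = 488,265 L.
(a) Available chlorine delivered: 2680 g × 0.695 = 1863 g as Cl₂.
(a) Concentration rise: 1863 g / 488,265 L = 3.815 mg/L = 3.81 ppm.

(b) Alkalinity to add: (100 − 31) = 69 mg/L as CaCO₃ × 549,000 L = 37,880 g as CaCO₃.
(b) Equivalents: 37,880 g ÷ 50 g/eq = 757.6 eq.
(b) NaHCO₃ supplies 1 eq per mole → 757.6 mol.
(b) Mass: 757.6 mol × 84 g/mol = 63,640 g.

(a) 3.81 ppm; (b) 63.6 kg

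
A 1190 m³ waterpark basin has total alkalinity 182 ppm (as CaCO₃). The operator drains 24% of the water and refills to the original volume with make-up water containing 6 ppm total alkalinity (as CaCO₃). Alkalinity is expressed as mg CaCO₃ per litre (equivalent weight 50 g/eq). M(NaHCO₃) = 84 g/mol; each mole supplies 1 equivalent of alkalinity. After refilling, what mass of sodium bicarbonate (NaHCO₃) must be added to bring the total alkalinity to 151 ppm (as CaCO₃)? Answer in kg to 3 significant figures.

22.5 kg

Volume: 1190 m³ = 1,190,000 L.
After draining 24% and refilling: 182 × 0.76 + 6 × 0.24 = 139.76 ppm.
Deficit to target: 151 − 139.76 = 11.24 mg/L.
As CaCO₃: 11.24 mg/L × 1,190,000 L = 13,380 g; ÷ 50 g/eq ÷ 1 = 267.5 mol NaHCO₃.
Mass: 267.5 × 84 = 22,470 g.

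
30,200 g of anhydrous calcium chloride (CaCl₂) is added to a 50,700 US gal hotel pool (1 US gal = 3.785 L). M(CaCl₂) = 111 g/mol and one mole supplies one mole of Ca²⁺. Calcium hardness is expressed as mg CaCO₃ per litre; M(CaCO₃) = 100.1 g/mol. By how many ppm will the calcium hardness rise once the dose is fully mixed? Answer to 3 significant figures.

Volume: 50,700 US gal × 3.785 L/gal = 191,900 L.
Moles of Ca²⁺: 30,200 g ÷ 111 g/mol = 272.1 mol.
As CaCO₃: 272.1 mol × 100.1 g/mol = 27,230 g.
Rise: 27,230 g / 191,900 L × 1000 = 141.9 mg/L.

142 ppm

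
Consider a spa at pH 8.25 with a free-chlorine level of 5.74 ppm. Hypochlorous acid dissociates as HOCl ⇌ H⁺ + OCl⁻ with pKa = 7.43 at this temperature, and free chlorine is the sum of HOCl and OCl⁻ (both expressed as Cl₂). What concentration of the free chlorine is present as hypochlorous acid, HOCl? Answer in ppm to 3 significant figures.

0.755 ppm

[OCl⁻]/[HOCl] = 10^(pH − pKa) = 10^(8.25 − 7.43) = 10^0.82 = 6.607.
Fraction as HOCl = 1 / (1 + 6.607) = 0.1315.
HOCl = 0.1315 × 5.74 ppm = 0.7546 ppm.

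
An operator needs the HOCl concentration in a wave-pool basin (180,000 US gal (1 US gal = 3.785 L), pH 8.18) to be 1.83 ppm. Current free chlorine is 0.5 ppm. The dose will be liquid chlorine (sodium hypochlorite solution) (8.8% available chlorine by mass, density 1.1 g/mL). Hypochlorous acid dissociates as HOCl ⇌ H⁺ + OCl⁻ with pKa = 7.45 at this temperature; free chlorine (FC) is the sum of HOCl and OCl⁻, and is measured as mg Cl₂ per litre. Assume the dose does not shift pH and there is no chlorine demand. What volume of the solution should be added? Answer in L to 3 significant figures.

78.5 L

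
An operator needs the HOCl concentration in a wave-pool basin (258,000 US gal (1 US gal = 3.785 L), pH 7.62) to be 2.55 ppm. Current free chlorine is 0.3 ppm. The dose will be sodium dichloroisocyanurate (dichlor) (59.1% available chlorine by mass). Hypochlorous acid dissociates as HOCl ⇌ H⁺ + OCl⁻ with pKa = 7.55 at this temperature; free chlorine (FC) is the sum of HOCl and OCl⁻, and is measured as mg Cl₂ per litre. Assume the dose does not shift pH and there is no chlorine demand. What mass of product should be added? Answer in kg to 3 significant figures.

Volume: 258,000 US gal × 3.785 L/gal = 976,530 L.
[OCl⁻]/[HOCl] = 10^(pH − pKa) = 10^(7.62 − 7.55) = 1.175; fraction as HOCl = 1/(1 + 1.175) = 0.4598.
Free chlorine required for 2.55 ppm HOCl: 2.55 / 0.4598 = 5.546 ppm.
FC to add: 5.546 − 0.3 = 5.246 mg/L as Cl₂.
Cl₂ equivalent: 5.246 mg/L × 976,530 L = 5123 g.
Product at 59.1% available Cl: 5123 / 0.591 = 8668 g.

8.67 kg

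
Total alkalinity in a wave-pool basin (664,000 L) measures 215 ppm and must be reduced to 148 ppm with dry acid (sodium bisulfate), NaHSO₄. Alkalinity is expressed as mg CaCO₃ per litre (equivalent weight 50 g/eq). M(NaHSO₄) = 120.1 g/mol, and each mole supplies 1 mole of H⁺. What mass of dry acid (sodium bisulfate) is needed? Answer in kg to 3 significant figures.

Alkalinity to neutralize: (215 − 148) = 67 mg/L as CaCO₃ × 664,000 L = 44,490 g as CaCO₃.
Equivalents of H⁺ required: 44,490 ÷ 50 g/eq = 889.8 eq = 889.8 mol NaHSO₄.
Mass of NaHSO₄: 889.8 × 120.1 = 106,900 g.

107 kg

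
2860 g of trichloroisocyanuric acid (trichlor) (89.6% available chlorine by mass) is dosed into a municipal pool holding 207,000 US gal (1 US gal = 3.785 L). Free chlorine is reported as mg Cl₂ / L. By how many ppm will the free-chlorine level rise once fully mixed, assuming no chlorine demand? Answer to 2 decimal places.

Volume: 207,000 US gal × 3.785 L/gal = 783,495 L.
Available chlorine delivered: 2860 g × 0.896 = 2563 g as Cl₂.
Concentration rise: 2563 g / 783,495 L = 3.271 mg/L = 3.27 ppm.

3.27 ppm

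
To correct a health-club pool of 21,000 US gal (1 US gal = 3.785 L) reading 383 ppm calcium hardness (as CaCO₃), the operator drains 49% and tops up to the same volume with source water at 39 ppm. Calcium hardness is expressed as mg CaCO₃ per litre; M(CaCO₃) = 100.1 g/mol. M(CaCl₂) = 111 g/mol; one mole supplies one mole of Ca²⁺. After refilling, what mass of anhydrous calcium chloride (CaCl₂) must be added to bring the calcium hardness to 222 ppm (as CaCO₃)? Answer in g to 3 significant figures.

Volume: 21,000 US gal × 3.785 L/gal = 79,485 L.
After draining 49% and refilling: 383 × 0.51 + 39 × 0.49 = 214.44 ppm.
Deficit to target: 222 − 214.44 = 7.56 mg/L.
As CaCO₃: 7.56 mg/L × 79,485 L = 600.9 g; ÷ 100.1 = 6.003 mol Ca²⁺.
Mass: 6.003 × 111 = 666.3 g.

666 g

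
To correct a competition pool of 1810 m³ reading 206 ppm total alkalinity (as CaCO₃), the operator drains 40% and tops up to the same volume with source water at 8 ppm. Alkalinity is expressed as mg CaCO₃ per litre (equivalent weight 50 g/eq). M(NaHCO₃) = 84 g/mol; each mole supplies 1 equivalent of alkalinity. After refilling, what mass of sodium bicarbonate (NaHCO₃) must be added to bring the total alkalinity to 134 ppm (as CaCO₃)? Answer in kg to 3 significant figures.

Volume: 1810 m³ = 1,810,000 L.
After draining 40% and refilling: 206 × 0.60 + 8 × 0.40 = 126.8 ppm.
Deficit to target: 134 − 126.8 = 7.2 mg/L.
As CaCO₃: 7.2 mg/L × 1,810,000 L = 13,030 g; ÷ 50 g/eq ÷ 1 = 260.6 mol NaHCO₃.
Mass: 260.6 × 84 = 21,890 g.

21.9 kg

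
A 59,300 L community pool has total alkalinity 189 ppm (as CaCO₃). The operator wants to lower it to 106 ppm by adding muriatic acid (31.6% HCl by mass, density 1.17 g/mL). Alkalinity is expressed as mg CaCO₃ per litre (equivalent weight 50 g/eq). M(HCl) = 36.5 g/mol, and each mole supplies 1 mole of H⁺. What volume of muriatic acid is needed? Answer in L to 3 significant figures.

9.72 L

Alkalinity to neutralize: (189 − 106) = 83 mg/L as CaCO₃ × 59,300 L = 4922 g as CaCO₃.
Equivalents of H⁺ required: 4922 ÷ 50 g/eq = 98.44 eq = 98.44 mol HCl.
Mass of HCl: 98.44 × 36.5 = 3593 g.
Mass of 31.6% solution: 3593 / 0.316 = 11,370 g.
Volume: 11,370 g ÷ 1.17 g/mL = 9718 mL.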